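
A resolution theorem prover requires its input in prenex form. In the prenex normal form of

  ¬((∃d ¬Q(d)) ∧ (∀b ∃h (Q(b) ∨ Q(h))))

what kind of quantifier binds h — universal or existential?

universal

Push ¬ through the quantifiers and connectives to reach negation normal form:
  (∀d Q(d)) ∨ (∃b ∀h (¬Q(b) ∧ ¬Q(h)))
Pull the quantifiers to the front (each side's bound variable is not free in the other side):
  ∀d ∃b ∀h (Q(d) ∨ ¬Q(b) ∧ ¬Q(h))
The quantifier ∃h sits under an odd number of negations, so it flips to ∀h.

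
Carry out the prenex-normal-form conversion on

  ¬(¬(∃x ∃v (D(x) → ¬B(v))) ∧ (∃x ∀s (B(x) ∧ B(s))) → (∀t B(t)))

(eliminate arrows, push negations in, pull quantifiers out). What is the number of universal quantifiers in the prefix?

Rewrite implications/biconditionals: A → B as ¬A ∨ B.
  ¬(¬(¬(∃x ∃v (¬D(x) ∨ ¬B(v))) ∧ (∃x ∀s (B(x) ∧ B(s)))) ∨ (∀t B(t)))
Drive negations inward (¬∀x A ≡ ∃x ¬A, ¬∃x A ≡ ∀x ¬A, De Morgan for ∧/∨):
  (∀x ∀v (D(x) ∧ B(v))) ∧ (∃x ∀s (B(x) ∧ B(s))) ∧ (∃t ¬B(t))
Rename bound variables to avoid capture: x↦r.
  (∀x ∀v (D(x) ∧ B(v))) ∧ (∃r ∀s (B(r) ∧ B(s))) ∧ (∃t ¬B(t))
Finally move all quantifiers to the prefix:
  ∀x ∀v ∃r ∀s ∃t (D(x) ∧ B(v) ∧ B(r) ∧ B(s) ∧ ¬B(t))
The prefix is ∀x ∀v ∃r ∀s ∃t: 3 universal, 2 existential.

3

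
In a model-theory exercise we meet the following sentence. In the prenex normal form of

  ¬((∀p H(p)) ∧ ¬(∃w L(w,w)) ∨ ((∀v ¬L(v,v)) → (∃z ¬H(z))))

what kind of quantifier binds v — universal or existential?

First replace A → B with ¬A ∨ B.
  ¬((∀p H(p)) ∧ ¬(∃w L(w,w)) ∨ ¬(∀v ¬L(v,v)) ∨ (∃z ¬H(z)))
Push ¬ through the quantifiers and connectives to reach negation normal form:
  ((∃p ¬H(p)) ∨ (∃w L(w,w))) ∧ (∀v ¬L(v,v)) ∧ (∀z H(z))
Finally move all quantifiers to the prefix:
  ∃p ∃w ∀v ∀z ((¬H(p) ∨ L(w,w)) ∧ ¬L(v,v) ∧ H(z))
The quantifier ∀v sits under an even number of negations (counting the antecedent side of each →), so it remains universal.

universal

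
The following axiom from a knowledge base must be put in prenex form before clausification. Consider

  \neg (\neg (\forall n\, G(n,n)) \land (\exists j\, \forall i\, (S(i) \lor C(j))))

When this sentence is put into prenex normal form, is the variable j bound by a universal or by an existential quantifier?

Push ¬ through the quantifiers and connectives to reach negation normal form:
  (\forall n\, G(n,n)) \lor (\forall j\, \exists i\, (\neg S(i) \land \neg C(j)))
All bound variables are already distinct, so no renaming is needed.
Finally move all quantifiers to the prefix:
  \forall n\, \forall j\, \exists i\, (G(n,n) \lor \neg S(i) \land \neg C(j))
The quantifier \exists j sits under an odd number of negations, so it flips to \forall j.

universal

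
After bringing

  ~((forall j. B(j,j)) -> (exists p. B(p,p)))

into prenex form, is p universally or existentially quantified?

universal

Rewrite implications/biconditionals: A → B as ¬A ∨ B.
  ~(~(forall j. B(j,j)) | (exists p. B(p,p)))
Push ¬ through the quantifiers and connectives to reach negation normal form:
  (forall j. B(j,j)) & (forall p. ~B(p,p))
Finally move all quantifiers to the prefix:
  forall j. forall p. (B(j,j) & ~B(p,p))
The quantifier exists p sits under an odd number of negations (counting the antecedent side of each →), so it flips to forall p.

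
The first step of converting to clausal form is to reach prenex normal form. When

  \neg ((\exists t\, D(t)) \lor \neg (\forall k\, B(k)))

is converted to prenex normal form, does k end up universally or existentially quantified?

Push ¬ through the quantifiers and connectives to reach negation normal form:
  (\forall t\, \neg D(t)) \land (\forall k\, B(k))
All bound variables are already distinct, so no renaming is needed.
Extract every quantifier outward, since the variables are now distinct and don't occur free across branches:
  \forall t\, \forall k\, (\neg D(t) \land B(k))
The quantifier \forall k sits under an even number of negations, so it remains universal.

universal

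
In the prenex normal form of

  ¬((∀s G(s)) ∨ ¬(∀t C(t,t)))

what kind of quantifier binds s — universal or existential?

existential

Move each ¬ inward, flipping quantifiers it crosses:
  (∃s ¬G(s)) ∧ (∀t C(t,t))
All bound variables are already distinct, so no renaming is needed.
Finally move all quantifiers to the prefix:
  ∃s ∀t (¬G(s) ∧ C(t,t))
The quantifier ∀s sits under an odd number of negations, so it flips to ∃s.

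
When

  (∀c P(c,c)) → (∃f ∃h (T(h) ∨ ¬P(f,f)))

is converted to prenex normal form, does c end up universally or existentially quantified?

existential

Rewrite implications/biconditionals: A → B as ¬A ∨ B.
  ¬(∀c P(c,c)) ∨ (∃f ∃h (T(h) ∨ ¬P(f,f)))
Move each ¬ inward, flipping quantifiers it crosses:
  (∃c ¬P(c,c)) ∨ (∃f ∃h (T(h) ∨ ¬P(f,f)))
Pull the quantifiers to the front (each side's bound variable is not free in the other side):
  ∃c ∃f ∃h (¬P(c,c) ∨ T(h) ∨ ¬P(f,f))
The quantifier ∀c sits under an odd number of negations (counting the antecedent side of each →), so it flips to ∃c.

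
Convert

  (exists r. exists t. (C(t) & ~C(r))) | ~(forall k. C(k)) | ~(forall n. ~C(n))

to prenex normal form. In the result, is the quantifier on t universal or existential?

Drive negations inward (¬∀x A ≡ ∃x ¬A, ¬∃x A ≡ ∀x ¬A, De Morgan for ∧/∨):
  (exists r. exists t. (C(t) & ~C(r))) | (exists k. ~C(k)) | (exists n. C(n))
All bound variables are already distinct, so no renaming is needed.
Pull the quantifiers to the front (each side's bound variable is not free in the other side):
  exists r. exists t. exists k. exists n. (C(t) & ~C(r) | ~C(k) | C(n))
The quantifier exists t sits under an even number of negations, so it remains existential.

existential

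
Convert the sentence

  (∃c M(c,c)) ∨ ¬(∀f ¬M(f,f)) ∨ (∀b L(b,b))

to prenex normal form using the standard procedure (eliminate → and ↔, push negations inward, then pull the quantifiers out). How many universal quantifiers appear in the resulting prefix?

Push ¬ through the quantifiers and connectives to reach negation normal form:
  (∃c M(c,c)) ∨ (∃f M(f,f)) ∨ (∀b L(b,b))
All bound variables are already distinct, so no renaming is needed.
Pull the quantifiers to the front (each side's bound variable is not free in the other side):
  ∃c ∃f ∀b (M(c,c) ∨ M(f,f) ∨ L(b,b))
The prefix is ∃c ∃f ∀b: 1 universal, 2 existential.

1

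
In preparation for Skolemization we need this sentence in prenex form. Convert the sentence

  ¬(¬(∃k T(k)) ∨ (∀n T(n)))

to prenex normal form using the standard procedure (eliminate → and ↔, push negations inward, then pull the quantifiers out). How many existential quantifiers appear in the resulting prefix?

Push ¬ through the quantifiers and connectives to reach negation normal form:
  (∃k T(k)) ∧ (∃n ¬T(n))
All bound variables are already distinct, so no renaming is needed.
Pull the quantifiers to the front (each side's bound variable is not free in the other side):
  ∃k ∃n (T(k) ∧ ¬T(n))
The prefix is ∃k ∃n: 0 universal, 2 existential.

2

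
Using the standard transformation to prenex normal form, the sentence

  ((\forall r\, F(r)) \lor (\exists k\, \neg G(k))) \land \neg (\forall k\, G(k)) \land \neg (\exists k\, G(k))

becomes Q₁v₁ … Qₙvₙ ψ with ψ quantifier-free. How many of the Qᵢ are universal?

2

Move each ¬ inward, flipping quantifiers it crosses:
  ((\forall r\, F(r)) \lor (\exists k\, \neg G(k))) \land (\exists k\, \neg G(k)) \land (\forall k\, \neg G(k))
Give each quantifier a distinct variable: k↦u, k↦c.
  ((\forall r\, F(r)) \lor (\exists k\, \neg G(k))) \land (\exists u\, \neg G(u)) \land (\forall c\, \neg G(c))
Pull the quantifiers to the front (each side's bound variable is not free in the other side):
  \forall r\, \exists k\, \exists u\, \forall c\, ((F(r) \lor \neg G(k)) \land \neg G(u) \land \neg G(c))
The prefix is \forall r \exists k \exists u \forall c: 2 universal, 2 existential.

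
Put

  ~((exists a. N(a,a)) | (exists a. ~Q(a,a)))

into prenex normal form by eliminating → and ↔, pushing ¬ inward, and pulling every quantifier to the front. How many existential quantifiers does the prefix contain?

Push ¬ through the quantifiers and connectives to reach negation normal form:
  (forall a. ~N(a,a)) & (forall a. Q(a,a))
Rename bound variables to avoid capture: a↦q.
  (forall a. ~N(a,a)) & (forall q. Q(q,q))
Pull the quantifiers to the front (each side's bound variable is not free in the other side):
  forall a. forall q. (~N(a,a) & Q(q,q))
The prefix is forall a forall q: 2 universal, 0 existential.

0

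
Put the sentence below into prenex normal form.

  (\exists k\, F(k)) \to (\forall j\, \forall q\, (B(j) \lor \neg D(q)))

First replace A → B with ¬A ∨ B.
  \neg (\exists k\, F(k)) \lor (\forall j\, \forall q\, (B(j) \lor \neg D(q)))
Move each ¬ inward, flipping quantifiers it crosses:
  (\forall k\, \neg F(k)) \lor (\forall j\, \forall q\, (B(j) \lor \neg D(q)))
All bound variables are already distinct, so no renaming is needed.
Pull the quantifiers to the front (each side's bound variable is not free in the other side):
  \forall k\, \forall j\, \forall q\, (\neg F(k) \lor B(j) \lor \neg D(q))

\forall k\, \forall j\, \forall q\, (\neg F(k) \lor B(j) \lor \neg D(q))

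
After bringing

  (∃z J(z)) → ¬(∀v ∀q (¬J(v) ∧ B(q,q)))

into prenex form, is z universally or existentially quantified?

Eliminate → and ↔ using ¬ and ∨.
  ¬(∃z J(z)) ∨ ¬(∀v ∀q (¬J(v) ∧ B(q,q)))
Drive negations inward (¬∀x A ≡ ∃x ¬A, ¬∃x A ≡ ∀x ¬A, De Morgan for ∧/∨):
  (∀z ¬J(z)) ∨ (∃v ∃q (J(v) ∨ ¬B(q,q)))
Pull the quantifiers to the front (each side's bound variable is not free in the other side):
  ∀z ∃v ∃q (¬J(z) ∨ J(v) ∨ ¬B(q,q))
The quantifier ∃z sits under an odd number of negations (counting the antecedent side of each →), so it flips to ∀z.

universal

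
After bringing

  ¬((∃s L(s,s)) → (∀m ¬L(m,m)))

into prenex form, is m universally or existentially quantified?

existential

Eliminate → and ↔ using ¬ and ∨.
  ¬(¬(∃s L(s,s)) ∨ (∀m ¬L(m,m)))
Drive negations inward (¬∀x A ≡ ∃x ¬A, ¬∃x A ≡ ∀x ¬A, De Morgan for ∧/∨):
  (∃s L(s,s)) ∧ (∃m L(m,m))
All bound variables are already distinct, so no renaming is needed.
Pull the quantifiers to the front (each side's bound variable is not free in the other side):
  ∃s ∃m (L(s,s) ∧ L(m,m))
The quantifier ∀m sits under an odd number of negations (counting the antecedent side of each →), so it flips to ∃m.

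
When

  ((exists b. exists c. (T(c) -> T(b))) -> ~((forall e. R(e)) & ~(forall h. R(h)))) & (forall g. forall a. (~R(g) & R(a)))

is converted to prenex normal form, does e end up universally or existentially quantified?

existential

Eliminate → and ↔ using ¬ and ∨.
  (~(exists b. exists c. (~T(c) | T(b))) | ~((forall e. R(e)) & ~(forall h. R(h)))) & (forall g. forall a. (~R(g) & R(a)))
Push ¬ through the quantifiers and connectives to reach negation normal form:
  ((forall b. forall c. (T(c) & ~T(b))) | (exists e. ~R(e)) | (forall h. R(h))) & (forall g. forall a. (~R(g) & R(a)))
All bound variables are already distinct, so no renaming is needed.
Finally move all quantifiers to the prefix:
  forall b. forall c. exists e. forall h. forall g. forall a. ((T(c) & ~T(b) | ~R(e) | R(h)) & ~R(g) & R(a))
The quantifier forall e sits under an odd number of negations (counting the antecedent side of each →), so it flips to exists e.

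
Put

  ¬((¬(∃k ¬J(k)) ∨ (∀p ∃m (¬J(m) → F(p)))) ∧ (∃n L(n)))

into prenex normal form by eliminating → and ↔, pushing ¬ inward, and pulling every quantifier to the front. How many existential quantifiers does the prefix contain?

2

Rewrite implications/biconditionals: A → B as ¬A ∨ B.
  ¬((¬(∃k ¬J(k)) ∨ (∀p ∃m (¬¬J(m) ∨ F(p)))) ∧ (∃n L(n)))
Drive negations inward (¬∀x A ≡ ∃x ¬A, ¬∃x A ≡ ∀x ¬A, De Morgan for ∧/∨):
  (∃k ¬J(k)) ∧ (∃p ∀m (¬J(m) ∧ ¬F(p))) ∨ (∀n ¬L(n))
All bound variables are already distinct, so no renaming is needed.
Finally move all quantifiers to the prefix:
  ∃k ∃p ∀m ∀n (¬J(k) ∧ ¬J(m) ∧ ¬F(p) ∨ ¬L(n))
The prefix is ∃k ∃p ∀m ∀n: 2 universal, 2 existential.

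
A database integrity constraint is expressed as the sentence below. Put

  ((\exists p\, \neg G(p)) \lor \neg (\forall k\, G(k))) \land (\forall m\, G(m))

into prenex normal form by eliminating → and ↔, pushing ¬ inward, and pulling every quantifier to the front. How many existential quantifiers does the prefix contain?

2

Drive negations inward (¬∀x A ≡ ∃x ¬A, ¬∃x A ≡ ∀x ¬A, De Morgan for ∧/∨):
  ((\exists p\, \neg G(p)) \lor (\exists k\, \neg G(k))) \land (\forall m\, G(m))
All bound variables are already distinct, so no renaming is needed.
Finally move all quantifiers to the prefix:
  \exists p\, \exists k\, \forall m\, ((\neg G(p) \lor \neg G(k)) \land G(m))
The prefix is \exists p \exists k \forall m: 1 universal, 2 existential.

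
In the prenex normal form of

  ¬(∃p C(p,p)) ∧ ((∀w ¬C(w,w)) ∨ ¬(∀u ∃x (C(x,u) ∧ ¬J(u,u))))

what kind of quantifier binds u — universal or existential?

Push ¬ through the quantifiers and connectives to reach negation normal form:
  (∀p ¬C(p,p)) ∧ ((∀w ¬C(w,w)) ∨ (∃u ∀x (¬C(x,u) ∨ J(u,u))))
All bound variables are already distinct, so no renaming is needed.
Pull the quantifiers to the front (each side's bound variable is not free in the other side):
  ∀p ∀w ∃u ∀x (¬C(p,p) ∧ (¬C(w,w) ∨ ¬C(x,u) ∨ J(u,u)))
The quantifier ∀u sits under an odd number of negations, so it flips to ∃u.

existential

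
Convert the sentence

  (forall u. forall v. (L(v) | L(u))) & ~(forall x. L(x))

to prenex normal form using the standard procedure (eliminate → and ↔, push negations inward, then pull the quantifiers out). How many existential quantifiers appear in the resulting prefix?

1

Drive negations inward (¬∀x A ≡ ∃x ¬A, ¬∃x A ≡ ∀x ¬A, De Morgan for ∧/∨):
  (forall u. forall v. (L(v) | L(u))) & (exists x. ~L(x))
Pull the quantifiers to the front (each side's bound variable is not free in the other side):
  forall u. forall v. exists x. ((L(v) | L(u)) & ~L(x))
The prefix is forall u forall v exists x: 2 universal, 1 existential.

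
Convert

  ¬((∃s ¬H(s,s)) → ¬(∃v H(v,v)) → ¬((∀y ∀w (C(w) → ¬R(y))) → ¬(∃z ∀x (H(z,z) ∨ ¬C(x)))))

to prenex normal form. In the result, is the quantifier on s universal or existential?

existential

Eliminate → and ↔ using ¬ and ∨.
  ¬(¬(∃s ¬H(s,s)) ∨ ¬¬(∃v H(v,v)) ∨ ¬(¬(∀y ∀w (¬C(w) ∨ ¬R(y))) ∨ ¬(∃z ∀x (H(z,z) ∨ ¬C(x)))))
Push ¬ through the quantifiers and connectives to reach negation normal form:
  (∃s ¬H(s,s)) ∧ (∀v ¬H(v,v)) ∧ ((∃y ∃w (C(w) ∧ R(y))) ∨ (∀z ∃x (¬H(z,z) ∧ C(x))))
All bound variables are already distinct, so no renaming is needed.
Extract every quantifier outward, since the variables are now distinct and don't occur free across branches:
  ∃s ∀v ∃y ∃w ∀z ∃x (¬H(s,s) ∧ ¬H(v,v) ∧ (C(w) ∧ R(y) ∨ ¬H(z,z) ∧ C(x)))
The quantifier ∃s sits under an even number of negations (counting the antecedent side of each →), so it remains existential.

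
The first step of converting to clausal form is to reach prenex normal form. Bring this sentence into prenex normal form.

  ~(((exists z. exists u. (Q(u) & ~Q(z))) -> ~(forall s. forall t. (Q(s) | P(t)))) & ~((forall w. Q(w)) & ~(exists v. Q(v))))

exists z. exists u. forall s. forall t. forall w. forall v. (Q(u) & ~Q(z) & (Q(s) | P(t)) | Q(w) & ~Q(v))

Rewrite implications/biconditionals: A → B as ¬A ∨ B.
  ~((~(exists z. exists u. (Q(u) & ~Q(z))) | ~(forall s. forall t. (Q(s) | P(t)))) & ~((forall w. Q(w)) & ~(exists v. Q(v))))
Drive negations inward (¬∀x A ≡ ∃x ¬A, ¬∃x A ≡ ∀x ¬A, De Morgan for ∧/∨):
  (exists z. exists u. (Q(u) & ~Q(z))) & (forall s. forall t. (Q(s) | P(t))) | (forall w. Q(w)) & (forall v. ~Q(v))
All bound variables are already distinct, so no renaming is needed.
Extract every quantifier outward, since the variables are now distinct and don't occur free across branches:
  exists z. exists u. forall s. forall t. forall w. forall v. (Q(u) & ~Q(z) & (Q(s) | P(t)) | Q(w) & ~Q(v))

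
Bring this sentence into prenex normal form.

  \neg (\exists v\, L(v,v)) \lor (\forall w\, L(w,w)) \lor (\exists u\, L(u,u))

Drive negations inward (¬∀x A ≡ ∃x ¬A, ¬∃x A ≡ ∀x ¬A, De Morgan for ∧/∨):
  (\forall v\, \neg L(v,v)) \lor (\forall w\, L(w,w)) \lor (\exists u\, L(u,u))
All bound variables are already distinct, so no renaming is needed.
Pull the quantifiers to the front (each side's bound variable is not free in the other side):
  \forall v\, \forall w\, \exists u\, (\neg L(v,v) \lor L(w,w) \lor L(u,u))

\forall v\, \forall w\, \exists u\, (\neg L(v,v) \lor L(w,w) \lor L(u,u))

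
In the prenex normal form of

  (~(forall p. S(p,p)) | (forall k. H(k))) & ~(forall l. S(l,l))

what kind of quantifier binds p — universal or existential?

existential

Move each ¬ inward, flipping quantifiers it crosses:
  ((exists p. ~S(p,p)) | (forall k. H(k))) & (exists l. ~S(l,l))
All bound variables are already distinct, so no renaming is needed.
Extract every quantifier outward, since the variables are now distinct and don't occur free across branches:
  exists p. forall k. exists l. ((~S(p,p) | H(k)) & ~S(l,l))
The quantifier forall p sits under an odd number of negations, so it flips to exists p.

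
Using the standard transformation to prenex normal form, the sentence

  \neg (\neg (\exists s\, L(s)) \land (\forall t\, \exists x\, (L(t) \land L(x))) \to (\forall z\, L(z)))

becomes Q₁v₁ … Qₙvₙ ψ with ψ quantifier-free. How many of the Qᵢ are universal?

2

Eliminate → and ↔ using ¬ and ∨.
  \neg (\neg (\neg (\exists s\, L(s)) \land (\forall t\, \exists x\, (L(t) \land L(x)))) \lor (\forall z\, L(z)))
Move each ¬ inward, flipping quantifiers it crosses:
  (\forall s\, \neg L(s)) \land (\forall t\, \exists x\, (L(t) \land L(x))) \land (\exists z\, \neg L(z))
All bound variables are already distinct, so no renaming is needed.
Finally move all quantifiers to the prefix:
  \forall s\, \forall t\, \exists x\, \exists z\, (\neg L(s) \land L(t) \land L(x) \land \neg L(z))
The prefix is \forall s \forall t \exists x \exists z: 2 universal, 2 existential.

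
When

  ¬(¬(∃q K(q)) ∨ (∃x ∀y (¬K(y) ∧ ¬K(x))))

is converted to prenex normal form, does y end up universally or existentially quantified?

Move each ¬ inward, flipping quantifiers it crosses:
  (∃q K(q)) ∧ (∀x ∃y (K(y) ∨ K(x)))
All bound variables are already distinct, so no renaming is needed.
Finally move all quantifiers to the prefix:
  ∃q ∀x ∃y (K(q) ∧ (K(y) ∨ K(x)))
The quantifier ∀y sits under an odd number of negations, so it flips to ∃y.

existential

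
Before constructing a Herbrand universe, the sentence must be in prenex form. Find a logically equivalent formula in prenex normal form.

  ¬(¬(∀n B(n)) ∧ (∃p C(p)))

∀n ∀p (B(n) ∨ ¬C(p))

Push ¬ through the quantifiers and connectives to reach negation normal form:
  (∀n B(n)) ∨ (∀p ¬C(p))
All bound variables are already distinct, so no renaming is needed.
Finally move all quantifiers to the prefix:
  ∀n ∀p (B(n) ∨ ¬C(p))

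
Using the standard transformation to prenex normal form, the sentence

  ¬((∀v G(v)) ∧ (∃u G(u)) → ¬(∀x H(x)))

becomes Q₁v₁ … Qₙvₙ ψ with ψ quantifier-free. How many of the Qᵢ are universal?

Rewrite implications/biconditionals: A → B as ¬A ∨ B.
  ¬(¬((∀v G(v)) ∧ (∃u G(u))) ∨ ¬(∀x H(x)))
Push ¬ through the quantifiers and connectives to reach negation normal form:
  (∀v G(v)) ∧ (∃u G(u)) ∧ (∀x H(x))
All bound variables are already distinct, so no renaming is needed.
Extract every quantifier outward, since the variables are now distinct and don't occur free across branches:
  ∀v ∃u ∀x (G(v) ∧ G(u) ∧ H(x))
The prefix is ∀v ∃u ∀x: 2 universal, 1 existential.

2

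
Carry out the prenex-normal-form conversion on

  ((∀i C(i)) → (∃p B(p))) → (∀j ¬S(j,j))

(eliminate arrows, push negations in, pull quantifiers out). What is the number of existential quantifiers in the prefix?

Eliminate → and ↔ using ¬ and ∨.
  ¬(¬(∀i C(i)) ∨ (∃p B(p))) ∨ (∀j ¬S(j,j))
Move each ¬ inward, flipping quantifiers it crosses:
  (∀i C(i)) ∧ (∀p ¬B(p)) ∨ (∀j ¬S(j,j))
Extract every quantifier outward, since the variables are now distinct and don't occur free across branches:
  ∀i ∀p ∀j (C(i) ∧ ¬B(p) ∨ ¬S(j,j))
The prefix is ∀i ∀p ∀j: 3 universal, 0 existential.

0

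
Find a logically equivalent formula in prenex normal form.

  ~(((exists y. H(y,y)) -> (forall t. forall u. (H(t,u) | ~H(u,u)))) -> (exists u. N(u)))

Eliminate → and ↔ using ¬ and ∨.
  ~(~(~(exists y. H(y,y)) | (forall t. forall u. (H(t,u) | ~H(u,u)))) | (exists u. N(u)))
Drive negations inward (¬∀x A ≡ ∃x ¬A, ¬∃x A ≡ ∀x ¬A, De Morgan for ∧/∨):
  ((forall y. ~H(y,y)) | (forall t. forall u. (H(t,u) | ~H(u,u)))) & (forall u. ~N(u))
Give each quantifier a distinct variable: u↦a.
  ((forall y. ~H(y,y)) | (forall t. forall u. (H(t,u) | ~H(u,u)))) & (forall a. ~N(a))
Finally move all quantifiers to the prefix:
  forall y. forall t. forall u. forall a. ((~H(y,y) | H(t,u) | ~H(u,u)) & ~N(a))

forall y. forall t. forall u. forall a. ((~H(y,y) | H(t,u) | ~H(u,u)) & ~N(a))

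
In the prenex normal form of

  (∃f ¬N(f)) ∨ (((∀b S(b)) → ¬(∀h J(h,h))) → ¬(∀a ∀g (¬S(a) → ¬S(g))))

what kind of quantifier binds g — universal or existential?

Eliminate → and ↔ using ¬ and ∨.
  (∃f ¬N(f)) ∨ ¬(¬(∀b S(b)) ∨ ¬(∀h J(h,h))) ∨ ¬(∀a ∀g (¬¬S(a) ∨ ¬S(g)))
Drive negations inward (¬∀x A ≡ ∃x ¬A, ¬∃x A ≡ ∀x ¬A, De Morgan for ∧/∨):
  (∃f ¬N(f)) ∨ (∀b S(b)) ∧ (∀h J(h,h)) ∨ (∃a ∃g (¬S(a) ∧ S(g)))
All bound variables are already distinct, so no renaming is needed.
Pull the quantifiers to the front (each side's bound variable is not free in the other side):
  ∃f ∀b ∀h ∃a ∃g (¬N(f) ∨ S(b) ∧ J(h,h) ∨ ¬S(a) ∧ S(g))
The quantifier ∀g sits under an odd number of negations (counting the antecedent side of each →), so it flips to ∃g.

existential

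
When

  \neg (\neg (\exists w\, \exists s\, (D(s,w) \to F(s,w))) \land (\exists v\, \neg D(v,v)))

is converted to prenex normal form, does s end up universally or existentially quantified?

existential

First replace A → B with ¬A ∨ B.
  \neg (\neg (\exists w\, \exists s\, (\neg D(s,w) \lor F(s,w))) \land (\exists v\, \neg D(v,v)))
Push ¬ through the quantifiers and connectives to reach negation normal form:
  (\exists w\, \exists s\, (\neg D(s,w) \lor F(s,w))) \lor (\forall v\, D(v,v))
All bound variables are already distinct, so no renaming is needed.
Pull the quantifiers to the front (each side's bound variable is not free in the other side):
  \exists w\, \exists s\, \forall v\, (\neg D(s,w) \lor F(s,w) \lor D(v,v))
The quantifier \exists s sits under an even number of negations (counting the antecedent side of each →), so it remains existential.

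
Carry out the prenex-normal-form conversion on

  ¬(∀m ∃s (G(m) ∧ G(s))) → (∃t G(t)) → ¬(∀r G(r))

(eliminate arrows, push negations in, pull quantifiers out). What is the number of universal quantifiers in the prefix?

Eliminate → and ↔ using ¬ and ∨.
  ¬¬(∀m ∃s (G(m) ∧ G(s))) ∨ ¬(∃t G(t)) ∨ ¬(∀r G(r))
Push ¬ through the quantifiers and connectives to reach negation normal form:
  (∀m ∃s (G(m) ∧ G(s))) ∨ (∀t ¬G(t)) ∨ (∃r ¬G(r))
Extract every quantifier outward, since the variables are now distinct and don't occur free across branches:
  ∀m ∃s ∀t ∃r (G(m) ∧ G(s) ∨ ¬G(t) ∨ ¬G(r))
The prefix is ∀m ∃s ∀t ∃r: 2 universal, 2 existential.

2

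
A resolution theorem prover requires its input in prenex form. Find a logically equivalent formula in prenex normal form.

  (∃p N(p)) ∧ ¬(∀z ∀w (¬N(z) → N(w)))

∃p ∃z ∃w (N(p) ∧ ¬N(z) ∧ ¬N(w))

First replace A → B with ¬A ∨ B.
  (∃p N(p)) ∧ ¬(∀z ∀w (¬¬N(z) ∨ N(w)))
Push ¬ through the quantifiers and connectives to reach negation normal form:
  (∃p N(p)) ∧ (∃z ∃w (¬N(z) ∧ ¬N(w)))
Finally move all quantifiers to the prefix:
  ∃p ∃z ∃w (N(p) ∧ ¬N(z) ∧ ¬N(w))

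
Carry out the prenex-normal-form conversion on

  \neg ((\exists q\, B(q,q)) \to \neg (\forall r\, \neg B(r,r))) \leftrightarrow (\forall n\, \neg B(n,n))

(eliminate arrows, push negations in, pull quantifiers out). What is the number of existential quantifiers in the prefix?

First replace A → B with ¬A ∨ B; A ↔ B as (¬A ∨ B) ∧ (¬B ∨ A).
  (\neg \neg (\neg (\exists q\, B(q,q)) \lor \neg (\forall r\, \neg B(r,r))) \lor (\forall n\, \neg B(n,n))) \land (\neg (\forall n\, \neg B(n,n)) \lor \neg (\neg (\exists q\, B(q,q)) \lor \neg (\forall r\, \neg B(r,r))))
Move each ¬ inward, flipping quantifiers it crosses:
  ((\forall q\, \neg B(q,q)) \lor (\exists r\, B(r,r)) \lor (\forall n\, \neg B(n,n))) \land ((\exists n\, B(n,n)) \lor (\exists q\, B(q,q)) \land (\forall r\, \neg B(r,r)))
Standardize variables apart so no two quantifiers bind the same name: n↦s, q↦w, r↦u.
  ((\forall q\, \neg B(q,q)) \lor (\exists r\, B(r,r)) \lor (\forall n\, \neg B(n,n))) \land ((\exists s\, B(s,s)) \lor (\exists w\, B(w,w)) \land (\forall u\, \neg B(u,u)))
Pull the quantifiers to the front (each side's bound variable is not free in the other side):
  \forall q\, \exists r\, \forall n\, \exists s\, \exists w\, \forall u\, ((\neg B(q,q) \lor B(r,r) \lor \neg B(n,n)) \land (B(s,s) \lor B(w,w) \land \neg B(u,u)))
The prefix is \forall q \exists r \forall n \exists s \exists w \forall u: 3 universal, 3 existential.

3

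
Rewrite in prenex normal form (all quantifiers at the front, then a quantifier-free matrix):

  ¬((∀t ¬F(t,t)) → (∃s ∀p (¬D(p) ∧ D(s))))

First replace A → B with ¬A ∨ B.
  ¬(¬(∀t ¬F(t,t)) ∨ (∃s ∀p (¬D(p) ∧ D(s))))
Drive negations inward (¬∀x A ≡ ∃x ¬A, ¬∃x A ≡ ∀x ¬A, De Morgan for ∧/∨):
  (∀t ¬F(t,t)) ∧ (∀s ∃p (D(p) ∨ ¬D(s)))
Pull the quantifiers to the front (each side's bound variable is not free in the other side):
  ∀t ∀s ∃p (¬F(t,t) ∧ (D(p) ∨ ¬D(s)))

∀t ∀s ∃p (¬F(t,t) ∧ (D(p) ∨ ¬D(s)))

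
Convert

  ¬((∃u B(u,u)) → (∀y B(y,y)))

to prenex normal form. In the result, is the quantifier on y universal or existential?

existential

Eliminate → and ↔ using ¬ and ∨.
  ¬(¬(∃u B(u,u)) ∨ (∀y B(y,y)))
Drive negations inward (¬∀x A ≡ ∃x ¬A, ¬∃x A ≡ ∀x ¬A, De Morgan for ∧/∨):
  (∃u B(u,u)) ∧ (∃y ¬B(y,y))
Finally move all quantifiers to the prefix:
  ∃u ∃y (B(u,u) ∧ ¬B(y,y))
The quantifier ∀y sits under an odd number of negations (counting the antecedent side of each →), so it flips to ∃y.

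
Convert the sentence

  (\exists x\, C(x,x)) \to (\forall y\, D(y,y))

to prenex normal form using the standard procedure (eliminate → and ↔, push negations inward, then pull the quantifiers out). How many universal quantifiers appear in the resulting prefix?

First replace A → B with ¬A ∨ B.
  \neg (\exists x\, C(x,x)) \lor (\forall y\, D(y,y))
Move each ¬ inward, flipping quantifiers it crosses:
  (\forall x\, \neg C(x,x)) \lor (\forall y\, D(y,y))
All bound variables are already distinct, so no renaming is needed.
Pull the quantifiers to the front (each side's bound variable is not free in the other side):
  \forall x\, \forall y\, (\neg C(x,x) \lor D(y,y))
The prefix is \forall x \forall y: 2 universal, 0 existential.

2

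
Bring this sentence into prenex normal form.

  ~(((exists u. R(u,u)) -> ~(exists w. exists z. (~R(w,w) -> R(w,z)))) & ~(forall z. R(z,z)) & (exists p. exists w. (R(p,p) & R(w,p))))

exists u. exists w. exists z. forall y1. forall p. forall x. (R(u,u) & (R(w,w) | R(w,z)) | R(y1,y1) | ~R(p,p) | ~R(x,p))

Eliminate → and ↔ using ¬ and ∨.
  ~((~(exists u. R(u,u)) | ~(exists w. exists z. (~~R(w,w) | R(w,z)))) & ~(forall z. R(z,z)) & (exists p. exists w. (R(p,p) & R(w,p))))
Move each ¬ inward, flipping quantifiers it crosses:
  (exists u. R(u,u)) & (exists w. exists z. (R(w,w) | R(w,z))) | (forall z. R(z,z)) | (forall p. forall w. (~R(p,p) | ~R(w,p)))
Rename bound variables to avoid capture: z↦y1, w↦x.
  (exists u. R(u,u)) & (exists w. exists z. (R(w,w) | R(w,z))) | (forall y1. R(y1,y1)) | (forall p. forall x. (~R(p,p) | ~R(x,p)))
Finally move all quantifiers to the prefix:
  exists u. exists w. exists z. forall y1. forall p. forall x. (R(u,u) & (R(w,w) | R(w,z)) | R(y1,y1) | ~R(p,p) | ~R(x,p))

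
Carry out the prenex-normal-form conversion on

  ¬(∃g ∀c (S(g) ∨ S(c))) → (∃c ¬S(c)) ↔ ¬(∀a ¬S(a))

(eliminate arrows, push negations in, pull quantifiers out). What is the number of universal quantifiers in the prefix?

4

First replace A → B with ¬A ∨ B; A ↔ B as (¬A ∨ B) ∧ (¬B ∨ A).
  (¬(¬¬(∃g ∀c (S(g) ∨ S(c))) ∨ (∃c ¬S(c))) ∨ ¬(∀a ¬S(a))) ∧ (¬¬(∀a ¬S(a)) ∨ ¬¬(∃g ∀c (S(g) ∨ S(c))) ∨ (∃c ¬S(c)))
Move each ¬ inward, flipping quantifiers it crosses:
  ((∀g ∃c (¬S(g) ∧ ¬S(c))) ∧ (∀c S(c)) ∨ (∃a S(a))) ∧ ((∀a ¬S(a)) ∨ (∃g ∀c (S(g) ∨ S(c))) ∨ (∃c ¬S(c)))
Rename bound variables to avoid capture: c↦y, a↦p, g↦v1, c↦s, c↦u.
  ((∀g ∃c (¬S(g) ∧ ¬S(c))) ∧ (∀y S(y)) ∨ (∃a S(a))) ∧ ((∀p ¬S(p)) ∨ (∃v1 ∀s (S(v1) ∨ S(s))) ∨ (∃u ¬S(u)))
Extract every quantifier outward, since the variables are now distinct and don't occur free across branches:
  ∀g ∃c ∀y ∃a ∀p ∃v1 ∀s ∃u ((¬S(g) ∧ ¬S(c) ∧ S(y) ∨ S(a)) ∧ (¬S(p) ∨ S(v1) ∨ S(s) ∨ ¬S(u)))
The prefix is ∀g ∃c ∀y ∃a ∀p ∃v1 ∀s ∃u: 4 universal, 4 existential.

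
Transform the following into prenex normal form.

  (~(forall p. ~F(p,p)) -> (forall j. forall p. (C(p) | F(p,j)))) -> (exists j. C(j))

First replace A → B with ¬A ∨ B.
  ~(~~(forall p. ~F(p,p)) | (forall j. forall p. (C(p) | F(p,j)))) | (exists j. C(j))
Drive negations inward (¬∀x A ≡ ∃x ¬A, ¬∃x A ≡ ∀x ¬A, De Morgan for ∧/∨):
  (exists p. F(p,p)) & (exists j. exists p. (~C(p) & ~F(p,j))) | (exists j. C(j))
Give each quantifier a distinct variable: p↦t, j↦w1.
  (exists p. F(p,p)) & (exists j. exists t. (~C(t) & ~F(t,j))) | (exists w1. C(w1))
Extract every quantifier outward, since the variables are now distinct and don't occur free across branches:
  exists p. exists j. exists t. exists w1. (F(p,p) & ~C(t) & ~F(t,j) | C(w1))

exists p. exists j. exists t. exists w1. (F(p,p) & ~C(t) & ~F(t,j) | C(w1))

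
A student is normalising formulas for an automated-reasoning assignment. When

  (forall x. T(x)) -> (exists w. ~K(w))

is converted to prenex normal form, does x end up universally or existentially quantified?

existential

First replace A → B with ¬A ∨ B.
  ~(forall x. T(x)) | (exists w. ~K(w))
Drive negations inward (¬∀x A ≡ ∃x ¬A, ¬∃x A ≡ ∀x ¬A, De Morgan for ∧/∨):
  (exists x. ~T(x)) | (exists w. ~K(w))
Finally move all quantifiers to the prefix:
  exists x. exists w. (~T(x) | ~K(w))
The quantifier forall x sits under an odd number of negations (counting the antecedent side of each →), so it flips to exists x.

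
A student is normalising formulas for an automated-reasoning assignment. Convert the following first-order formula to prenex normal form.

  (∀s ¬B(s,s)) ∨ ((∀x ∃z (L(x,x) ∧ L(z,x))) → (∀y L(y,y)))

First replace A → B with ¬A ∨ B.
  (∀s ¬B(s,s)) ∨ ¬(∀x ∃z (L(x,x) ∧ L(z,x))) ∨ (∀y L(y,y))
Push ¬ through the quantifiers and connectives to reach negation normal form:
  (∀s ¬B(s,s)) ∨ (∃x ∀z (¬L(x,x) ∨ ¬L(z,x))) ∨ (∀y L(y,y))
All bound variables are already distinct, so no renaming is needed.
Extract every quantifier outward, since the variables are now distinct and don't occur free across branches:
  ∀s ∃x ∀z ∀y (¬B(s,s) ∨ ¬L(x,x) ∨ ¬L(z,x) ∨ L(y,y))

∀s ∃x ∀z ∀y (¬B(s,s) ∨ ¬L(x,x) ∨ ¬L(z,x) ∨ L(y,y))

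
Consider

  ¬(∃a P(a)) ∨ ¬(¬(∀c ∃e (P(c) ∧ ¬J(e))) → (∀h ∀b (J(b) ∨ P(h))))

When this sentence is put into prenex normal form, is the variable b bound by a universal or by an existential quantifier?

existential

Rewrite implications/biconditionals: A → B as ¬A ∨ B.
  ¬(∃a P(a)) ∨ ¬(¬¬(∀c ∃e (P(c) ∧ ¬J(e))) ∨ (∀h ∀b (J(b) ∨ P(h))))
Drive negations inward (¬∀x A ≡ ∃x ¬A, ¬∃x A ≡ ∀x ¬A, De Morgan for ∧/∨):
  (∀a ¬P(a)) ∨ (∃c ∀e (¬P(c) ∨ J(e))) ∧ (∃h ∃b (¬J(b) ∧ ¬P(h)))
Extract every quantifier outward, since the variables are now distinct and don't occur free across branches:
  ∀a ∃c ∀e ∃h ∃b (¬P(a) ∨ (¬P(c) ∨ J(e)) ∧ ¬J(b) ∧ ¬P(h))
The quantifier ∀b sits under an odd number of negations (counting the antecedent side of each →), so it flips to ∃b.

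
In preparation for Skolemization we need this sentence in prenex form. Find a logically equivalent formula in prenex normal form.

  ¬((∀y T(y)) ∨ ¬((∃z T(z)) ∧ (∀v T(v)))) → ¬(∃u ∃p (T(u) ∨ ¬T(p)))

Eliminate → and ↔ using ¬ and ∨.
  ¬¬((∀y T(y)) ∨ ¬((∃z T(z)) ∧ (∀v T(v)))) ∨ ¬(∃u ∃p (T(u) ∨ ¬T(p)))
Move each ¬ inward, flipping quantifiers it crosses:
  (∀y T(y)) ∨ (∀z ¬T(z)) ∨ (∃v ¬T(v)) ∨ (∀u ∀p (¬T(u) ∧ T(p)))
All bound variables are already distinct, so no renaming is needed.
Pull the quantifiers to the front (each side's bound variable is not free in the other side):
  ∀y ∀z ∃v ∀u ∀p (T(y) ∨ ¬T(z) ∨ ¬T(v) ∨ ¬T(u) ∧ T(p))

∀y ∀z ∃v ∀u ∀p (T(y) ∨ ¬T(z) ∨ ¬T(v) ∨ ¬T(u) ∧ T(p))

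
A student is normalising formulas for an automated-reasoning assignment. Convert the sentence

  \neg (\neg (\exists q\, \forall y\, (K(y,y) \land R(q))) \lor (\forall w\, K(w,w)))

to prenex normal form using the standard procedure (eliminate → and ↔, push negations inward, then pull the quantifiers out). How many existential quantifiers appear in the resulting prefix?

2

Move each ¬ inward, flipping quantifiers it crosses:
  (\exists q\, \forall y\, (K(y,y) \land R(q))) \land (\exists w\, \neg K(w,w))
Extract every quantifier outward, since the variables are now distinct and don't occur free across branches:
  \exists q\, \forall y\, \exists w\, (K(y,y) \land R(q) \land \neg K(w,w))
The prefix is \exists q \forall y \exists w: 1 universal, 2 existential.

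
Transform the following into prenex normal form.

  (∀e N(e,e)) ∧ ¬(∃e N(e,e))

∀e ∀y (N(e,e) ∧ ¬N(y,y))

Push ¬ through the quantifiers and connectives to reach negation normal form:
  (∀e N(e,e)) ∧ (∀e ¬N(e,e))
Give each quantifier a distinct variable: e↦y.
  (∀e N(e,e)) ∧ (∀y ¬N(y,y))
Extract every quantifier outward, since the variables are now distinct and don't occur free across branches:
  ∀e ∀y (N(e,e) ∧ ¬N(y,y))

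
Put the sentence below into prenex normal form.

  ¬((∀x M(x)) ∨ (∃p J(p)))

Drive negations inward (¬∀x A ≡ ∃x ¬A, ¬∃x A ≡ ∀x ¬A, De Morgan for ∧/∨):
  (∃x ¬M(x)) ∧ (∀p ¬J(p))
Pull the quantifiers to the front (each side's bound variable is not free in the other side):
  ∃x ∀p (¬M(x) ∧ ¬J(p))

∃x ∀p (¬M(x) ∧ ¬J(p))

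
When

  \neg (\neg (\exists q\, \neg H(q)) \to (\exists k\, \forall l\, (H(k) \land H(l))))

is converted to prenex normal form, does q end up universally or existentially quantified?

First replace A → B with ¬A ∨ B.
  \neg (\neg \neg (\exists q\, \neg H(q)) \lor (\exists k\, \forall l\, (H(k) \land H(l))))
Move each ¬ inward, flipping quantifiers it crosses:
  (\forall q\, H(q)) \land (\forall k\, \exists l\, (\neg H(k) \lor \neg H(l)))
Extract every quantifier outward, since the variables are now distinct and don't occur free across branches:
  \forall q\, \forall k\, \exists l\, (H(q) \land (\neg H(k) \lor \neg H(l)))
The quantifier \exists q sits under an odd number of negations (counting the antecedent side of each →), so it flips to \forall q.

universal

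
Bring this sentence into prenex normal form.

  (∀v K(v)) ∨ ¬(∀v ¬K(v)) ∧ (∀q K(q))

∀v ∃s ∀q (K(v) ∨ K(s) ∧ K(q))

Drive negations inward (¬∀x A ≡ ∃x ¬A, ¬∃x A ≡ ∀x ¬A, De Morgan for ∧/∨):
  (∀v K(v)) ∨ (∃v K(v)) ∧ (∀q K(q))
Rename bound variables to avoid capture: v↦s.
  (∀v K(v)) ∨ (∃s K(s)) ∧ (∀q K(q))
Extract every quantifier outward, since the variables are now distinct and don't occur free across branches:
  ∀v ∃s ∀q (K(v) ∨ K(s) ∧ K(q))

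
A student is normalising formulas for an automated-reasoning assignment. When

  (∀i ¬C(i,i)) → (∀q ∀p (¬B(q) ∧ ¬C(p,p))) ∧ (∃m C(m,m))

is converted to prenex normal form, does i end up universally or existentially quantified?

existential

First replace A → B with ¬A ∨ B.
  ¬(∀i ¬C(i,i)) ∨ (∀q ∀p (¬B(q) ∧ ¬C(p,p))) ∧ (∃m C(m,m))
Push ¬ through the quantifiers and connectives to reach negation normal form:
  (∃i C(i,i)) ∨ (∀q ∀p (¬B(q) ∧ ¬C(p,p))) ∧ (∃m C(m,m))
All bound variables are already distinct, so no renaming is needed.
Pull the quantifiers to the front (each side's bound variable is not free in the other side):
  ∃i ∀q ∀p ∃m (C(i,i) ∨ ¬B(q) ∧ ¬C(p,p) ∧ C(m,m))
The quantifier ∀i sits under an odd number of negations (counting the antecedent side of each →), so it flips to ∃i.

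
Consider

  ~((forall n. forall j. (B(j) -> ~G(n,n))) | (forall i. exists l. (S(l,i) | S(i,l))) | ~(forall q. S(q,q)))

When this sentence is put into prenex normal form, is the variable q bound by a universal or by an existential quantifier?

universal

Eliminate → and ↔ using ¬ and ∨.
  ~((forall n. forall j. (~B(j) | ~G(n,n))) | (forall i. exists l. (S(l,i) | S(i,l))) | ~(forall q. S(q,q)))
Push ¬ through the quantifiers and connectives to reach negation normal form:
  (exists n. exists j. (B(j) & G(n,n))) & (exists i. forall l. (~S(l,i) & ~S(i,l))) & (forall q. S(q,q))
Finally move all quantifiers to the prefix:
  exists n. exists j. exists i. forall l. forall q. (B(j) & G(n,n) & ~S(l,i) & ~S(i,l) & S(q,q))
The quantifier forall q sits under an even number of negations (counting the antecedent side of each →), so it remains universal.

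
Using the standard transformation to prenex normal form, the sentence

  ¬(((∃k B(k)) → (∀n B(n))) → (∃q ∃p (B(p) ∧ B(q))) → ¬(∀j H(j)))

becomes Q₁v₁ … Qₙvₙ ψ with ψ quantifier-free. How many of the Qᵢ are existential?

2

Rewrite implications/biconditionals: A → B as ¬A ∨ B.
  ¬(¬(¬(∃k B(k)) ∨ (∀n B(n))) ∨ ¬(∃q ∃p (B(p) ∧ B(q))) ∨ ¬(∀j H(j)))
Push ¬ through the quantifiers and connectives to reach negation normal form:
  ((∀k ¬B(k)) ∨ (∀n B(n))) ∧ (∃q ∃p (B(p) ∧ B(q))) ∧ (∀j H(j))
All bound variables are already distinct, so no renaming is needed.
Pull the quantifiers to the front (each side's bound variable is not free in the other side):
  ∀k ∀n ∃q ∃p ∀j ((¬B(k) ∨ B(n)) ∧ B(p) ∧ B(q) ∧ H(j))
The prefix is ∀k ∀n ∃q ∃p ∀j: 3 universal, 2 existential.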